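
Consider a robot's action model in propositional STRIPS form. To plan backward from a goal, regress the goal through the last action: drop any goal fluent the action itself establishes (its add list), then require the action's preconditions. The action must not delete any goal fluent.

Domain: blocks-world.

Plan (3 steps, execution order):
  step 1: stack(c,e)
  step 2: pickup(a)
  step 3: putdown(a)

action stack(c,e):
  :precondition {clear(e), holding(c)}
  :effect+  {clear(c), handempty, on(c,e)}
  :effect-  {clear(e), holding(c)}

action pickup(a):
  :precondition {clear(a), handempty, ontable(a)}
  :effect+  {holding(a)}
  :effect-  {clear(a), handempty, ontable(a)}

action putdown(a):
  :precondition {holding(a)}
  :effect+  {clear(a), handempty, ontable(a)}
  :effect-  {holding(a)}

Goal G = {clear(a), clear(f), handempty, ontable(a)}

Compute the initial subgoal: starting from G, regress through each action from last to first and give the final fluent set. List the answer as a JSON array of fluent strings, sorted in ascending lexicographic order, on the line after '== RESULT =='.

Regress step by step:
  through step 3 (putdown(a)): drop {clear(a), handempty, ontable(a)}, keep {clear(f)}, require {holding(a)}
    → {clear(f), holding(a)}
  through step 2 (pickup(a)): drop {holding(a)}, keep {clear(f)}, require {clear(a), handempty, ontable(a)}
    → {clear(a), clear(f), handempty, ontable(a)}
  through step 1 (stack(c,e)): drop {handempty}, keep {clear(a), clear(f), ontable(a)}, require {clear(e), holding(c)}
    → {clear(a), clear(e), clear(f), holding(c), ontable(a)}

== RESULT ==
["clear(a)", "clear(e)", "clear(f)", "holding(c)", "ontable(a)"]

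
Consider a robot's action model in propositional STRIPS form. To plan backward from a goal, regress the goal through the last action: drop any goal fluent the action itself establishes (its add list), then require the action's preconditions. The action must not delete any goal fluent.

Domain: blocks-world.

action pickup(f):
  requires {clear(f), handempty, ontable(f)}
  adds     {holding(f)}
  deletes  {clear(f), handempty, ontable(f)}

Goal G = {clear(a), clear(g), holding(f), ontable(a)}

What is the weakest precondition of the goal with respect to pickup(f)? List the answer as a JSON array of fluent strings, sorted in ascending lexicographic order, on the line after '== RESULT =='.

Compute (G \ add) ∪ pre:
  G ∩ del = {}  (empty — regression defined)
  G \ add = {clear(a), clear(g), holding(f), ontable(a)} \ {holding(f)} = {clear(a), clear(g), ontable(a)}
  ∪ pre   = {clear(a), clear(g), ontable(a)} ∪ {clear(f), handempty, ontable(f)}
          = {clear(a), clear(f), clear(g), handempty, ontable(a), ontable(f)}

== RESULT ==
["clear(a)", "clear(f)", "clear(g)", "handempty", "ontable(a)", "ontable(f)"]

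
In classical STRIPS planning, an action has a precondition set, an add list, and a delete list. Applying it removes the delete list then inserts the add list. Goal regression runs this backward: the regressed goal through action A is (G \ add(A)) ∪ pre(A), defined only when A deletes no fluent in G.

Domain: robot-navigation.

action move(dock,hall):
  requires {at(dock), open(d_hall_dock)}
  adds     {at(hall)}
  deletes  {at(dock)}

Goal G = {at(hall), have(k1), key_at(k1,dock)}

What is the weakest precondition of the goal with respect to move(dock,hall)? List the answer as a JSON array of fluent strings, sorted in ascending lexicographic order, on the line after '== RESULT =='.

Compute (G \ add) ∪ pre:
  G ∩ del = {}  (empty — regression defined)
  G \ add = {at(hall), have(k1), key_at(k1,dock)} \ {at(hall)} = {have(k1), key_at(k1,dock)}
  ∪ pre   = {have(k1), key_at(k1,dock)} ∪ {at(dock), open(d_hall_dock)}
          = {at(dock), have(k1), key_at(k1,dock), open(d_hall_dock)}

== RESULT ==
["at(dock)", "have(k1)", "key_at(k1,dock)", "open(d_hall_dock)"]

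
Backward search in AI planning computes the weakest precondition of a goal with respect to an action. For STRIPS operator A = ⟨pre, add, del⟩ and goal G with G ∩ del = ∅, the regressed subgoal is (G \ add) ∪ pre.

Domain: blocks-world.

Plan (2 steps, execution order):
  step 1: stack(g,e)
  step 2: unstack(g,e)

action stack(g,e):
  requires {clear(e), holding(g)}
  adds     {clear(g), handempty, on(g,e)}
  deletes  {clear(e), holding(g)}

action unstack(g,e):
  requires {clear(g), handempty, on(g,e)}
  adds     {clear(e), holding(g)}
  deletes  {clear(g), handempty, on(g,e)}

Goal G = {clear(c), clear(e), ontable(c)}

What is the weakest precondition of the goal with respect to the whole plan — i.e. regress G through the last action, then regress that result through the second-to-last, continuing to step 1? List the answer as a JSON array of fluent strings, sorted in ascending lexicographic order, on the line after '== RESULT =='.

Regress step by step:
  through step 2 (unstack(g,e)): drop {clear(e)}, keep {clear(c), ontable(c)}, require {clear(g), handempty, on(g,e)}
    → {clear(c), clear(g), handempty, on(g,e), ontable(c)}
  through step 1 (stack(g,e)): drop {clear(g), handempty, on(g,e)}, keep {clear(c), ontable(c)}, require {clear(e), holding(g)}
    → {clear(c), clear(e), holding(g), ontable(c)}

== RESULT ==
["clear(c)", "clear(e)", "holding(g)", "ontable(c)"]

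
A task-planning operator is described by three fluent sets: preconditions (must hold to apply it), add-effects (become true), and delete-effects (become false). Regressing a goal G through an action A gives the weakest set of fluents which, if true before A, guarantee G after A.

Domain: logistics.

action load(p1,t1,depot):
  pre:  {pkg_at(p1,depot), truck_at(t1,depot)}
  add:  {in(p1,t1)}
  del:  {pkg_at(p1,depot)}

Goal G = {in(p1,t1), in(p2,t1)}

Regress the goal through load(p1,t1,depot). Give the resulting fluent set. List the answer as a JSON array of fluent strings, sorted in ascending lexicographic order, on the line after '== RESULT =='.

Compute (G \ add) ∪ pre:
  G ∩ del = {}  (empty — regression defined)
  G \ add = {in(p1,t1), in(p2,t1)} \ {in(p1,t1)} = {in(p2,t1)}
  ∪ pre   = {in(p2,t1)} ∪ {pkg_at(p1,depot), truck_at(t1,depot)}
          = {in(p2,t1), pkg_at(p1,depot), truck_at(t1,depot)}

== RESULT ==
["in(p2,t1)", "pkg_at(p1,depot)", "truck_at(t1,depot)"]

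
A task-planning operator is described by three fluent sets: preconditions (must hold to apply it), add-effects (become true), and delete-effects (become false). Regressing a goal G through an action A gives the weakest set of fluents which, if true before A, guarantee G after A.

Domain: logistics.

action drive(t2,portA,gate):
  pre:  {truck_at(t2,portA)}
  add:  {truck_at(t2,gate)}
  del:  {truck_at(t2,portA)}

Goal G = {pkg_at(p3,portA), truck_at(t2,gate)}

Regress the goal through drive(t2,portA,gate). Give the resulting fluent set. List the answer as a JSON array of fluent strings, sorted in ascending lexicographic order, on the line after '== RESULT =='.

Regress:
  G ∩ del = {}  (empty — regression defined)
  G \ add = {pkg_at(p3,portA), truck_at(t2,gate)} \ {truck_at(t2,gate)} = {pkg_at(p3,portA)}
  ∪ pre   = {pkg_at(p3,portA)} ∪ {truck_at(t2,portA)}
          = {pkg_at(p3,portA), truck_at(t2,portA)}

== RESULT ==
["pkg_at(p3,portA)", "truck_at(t2,portA)"]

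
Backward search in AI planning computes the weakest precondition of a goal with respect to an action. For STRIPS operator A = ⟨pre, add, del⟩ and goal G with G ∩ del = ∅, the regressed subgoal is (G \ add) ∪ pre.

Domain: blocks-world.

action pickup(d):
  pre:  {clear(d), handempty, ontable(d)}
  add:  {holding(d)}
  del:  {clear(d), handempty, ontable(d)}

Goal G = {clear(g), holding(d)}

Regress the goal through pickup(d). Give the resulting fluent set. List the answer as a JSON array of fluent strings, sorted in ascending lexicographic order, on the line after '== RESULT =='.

Regress:
  G ∩ del = {}  (empty — regression defined)
  G \ add = {clear(g), holding(d)} \ {holding(d)} = {clear(g)}
  ∪ pre   = {clear(g)} ∪ {clear(d), handempty, ontable(d)}
          = {clear(d), clear(g), handempty, ontable(d)}

== RESULT ==
["clear(d)", "clear(g)", "handempty", "ontable(d)"]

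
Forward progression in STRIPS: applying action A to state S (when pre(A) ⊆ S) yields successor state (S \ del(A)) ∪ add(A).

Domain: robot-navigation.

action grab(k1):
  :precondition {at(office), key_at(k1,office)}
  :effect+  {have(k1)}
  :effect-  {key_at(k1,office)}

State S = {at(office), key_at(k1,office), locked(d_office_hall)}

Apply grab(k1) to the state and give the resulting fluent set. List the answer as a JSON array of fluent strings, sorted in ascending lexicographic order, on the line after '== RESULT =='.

Progress:
  pre ⊆ S: {at(office), key_at(k1,office)} ⊆ S  — applicable
  S \ del = {at(office), locked(d_office_hall)}
  ∪ add   = {at(office), have(k1), locked(d_office_hall)}

== RESULT ==
["at(office)", "have(k1)", "locked(d_office_hall)"]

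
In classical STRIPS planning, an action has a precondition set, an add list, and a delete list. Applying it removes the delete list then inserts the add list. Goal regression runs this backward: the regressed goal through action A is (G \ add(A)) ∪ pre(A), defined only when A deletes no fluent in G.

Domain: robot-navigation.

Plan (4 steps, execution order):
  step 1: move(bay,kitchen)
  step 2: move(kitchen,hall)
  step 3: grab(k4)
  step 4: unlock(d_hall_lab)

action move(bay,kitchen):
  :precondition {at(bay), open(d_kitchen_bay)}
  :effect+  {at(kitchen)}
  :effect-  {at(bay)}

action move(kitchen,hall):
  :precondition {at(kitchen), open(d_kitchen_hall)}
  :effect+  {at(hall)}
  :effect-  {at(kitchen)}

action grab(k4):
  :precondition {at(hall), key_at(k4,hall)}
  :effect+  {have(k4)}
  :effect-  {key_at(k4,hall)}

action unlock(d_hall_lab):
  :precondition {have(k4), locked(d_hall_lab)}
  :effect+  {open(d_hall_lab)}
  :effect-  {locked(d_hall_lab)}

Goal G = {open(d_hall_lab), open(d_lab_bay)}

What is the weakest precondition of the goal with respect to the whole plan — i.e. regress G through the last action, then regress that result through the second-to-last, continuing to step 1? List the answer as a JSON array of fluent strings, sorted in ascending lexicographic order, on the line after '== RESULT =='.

Regress step by step:
  through step 4 (unlock(d_hall_lab)): drop {open(d_hall_lab)}, keep {open(d_lab_bay)}, require {have(k4), locked(d_hall_lab)}
    → {have(k4), locked(d_hall_lab), open(d_lab_bay)}
  through step 3 (grab(k4)): drop {have(k4)}, keep {locked(d_hall_lab), open(d_lab_bay)}, require {at(hall), key_at(k4,hall)}
    → {at(hall), key_at(k4,hall), locked(d_hall_lab), open(d_lab_bay)}
  through step 2 (move(kitchen,hall)): drop {at(hall)}, keep {key_at(k4,hall), locked(d_hall_lab), open(d_lab_bay)}, require {at(kitchen), open(d_kitchen_hall)}
    → {at(kitchen), key_at(k4,hall), locked(d_hall_lab), open(d_kitchen_hall), open(d_lab_bay)}
  through step 1 (move(bay,kitchen)): drop {at(kitchen)}, keep {key_at(k4,hall), locked(d_hall_lab), open(d_kitchen_hall), open(d_lab_bay)}, require {at(bay), open(d_kitchen_bay)}
    → {at(bay), key_at(k4,hall), locked(d_hall_lab), open(d_kitchen_bay), open(d_kitchen_hall), open(d_lab_bay)}

== RESULT ==
["at(bay)", "key_at(k4,hall)", "locked(d_hall_lab)", "open(d_kitchen_bay)", "open(d_kitchen_hall)", "open(d_lab_bay)"]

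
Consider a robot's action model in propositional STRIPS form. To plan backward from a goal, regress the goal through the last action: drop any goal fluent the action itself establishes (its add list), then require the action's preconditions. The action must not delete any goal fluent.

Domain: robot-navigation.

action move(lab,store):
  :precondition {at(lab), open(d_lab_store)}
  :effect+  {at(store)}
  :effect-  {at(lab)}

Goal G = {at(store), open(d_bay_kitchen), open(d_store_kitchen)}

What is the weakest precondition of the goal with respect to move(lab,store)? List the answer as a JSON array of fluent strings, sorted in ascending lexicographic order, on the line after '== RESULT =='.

Compute (G \ add) ∪ pre:
  G ∩ del = {}  (empty — regression defined)
  G \ add = {at(store), open(d_bay_kitchen), open(d_store_kitchen)} \ {at(store)} = {open(d_bay_kitchen), open(d_store_kitchen)}
  ∪ pre   = {open(d_bay_kitchen), open(d_store_kitchen)} ∪ {at(lab), open(d_lab_store)}
          = {at(lab), open(d_bay_kitchen), open(d_lab_store), open(d_store_kitchen)}

== RESULT ==
["at(lab)", "open(d_bay_kitchen)", "open(d_lab_store)", "open(d_store_kitchen)"]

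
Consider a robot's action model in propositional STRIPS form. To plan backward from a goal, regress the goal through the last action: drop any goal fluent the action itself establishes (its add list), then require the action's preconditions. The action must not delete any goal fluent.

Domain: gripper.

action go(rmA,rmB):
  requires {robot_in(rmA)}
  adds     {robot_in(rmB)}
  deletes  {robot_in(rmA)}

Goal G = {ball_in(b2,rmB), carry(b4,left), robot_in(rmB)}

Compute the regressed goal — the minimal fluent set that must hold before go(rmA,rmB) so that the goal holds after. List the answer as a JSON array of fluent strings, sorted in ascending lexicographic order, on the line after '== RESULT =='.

Compute (G \ add) ∪ pre:
  G ∩ del = {}  (empty — regression defined)
  G \ add = {ball_in(b2,rmB), carry(b4,left), robot_in(rmB)} \ {robot_in(rmB)} = {ball_in(b2,rmB), carry(b4,left)}
  ∪ pre   = {ball_in(b2,rmB), carry(b4,left)} ∪ {robot_in(rmA)}
          = {ball_in(b2,rmB), carry(b4,left), robot_in(rmA)}

== RESULT ==
["ball_in(b2,rmB)", "carry(b4,left)", "robot_in(rmA)"]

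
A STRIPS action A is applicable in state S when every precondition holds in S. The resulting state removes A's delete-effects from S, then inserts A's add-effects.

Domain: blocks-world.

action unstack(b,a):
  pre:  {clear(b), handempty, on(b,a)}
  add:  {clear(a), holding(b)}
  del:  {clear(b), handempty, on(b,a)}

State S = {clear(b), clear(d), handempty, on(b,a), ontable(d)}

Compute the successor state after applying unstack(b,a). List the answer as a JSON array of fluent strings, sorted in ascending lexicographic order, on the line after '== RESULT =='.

Progress:
  pre ⊆ S: {clear(b), handempty, on(b,a)} ⊆ S  — applicable
  S \ del = {clear(d), ontable(d)}
  ∪ add   = {clear(a), clear(d), holding(b), ontable(d)}

== RESULT ==
["clear(a)", "clear(d)", "holding(b)", "ontable(d)"]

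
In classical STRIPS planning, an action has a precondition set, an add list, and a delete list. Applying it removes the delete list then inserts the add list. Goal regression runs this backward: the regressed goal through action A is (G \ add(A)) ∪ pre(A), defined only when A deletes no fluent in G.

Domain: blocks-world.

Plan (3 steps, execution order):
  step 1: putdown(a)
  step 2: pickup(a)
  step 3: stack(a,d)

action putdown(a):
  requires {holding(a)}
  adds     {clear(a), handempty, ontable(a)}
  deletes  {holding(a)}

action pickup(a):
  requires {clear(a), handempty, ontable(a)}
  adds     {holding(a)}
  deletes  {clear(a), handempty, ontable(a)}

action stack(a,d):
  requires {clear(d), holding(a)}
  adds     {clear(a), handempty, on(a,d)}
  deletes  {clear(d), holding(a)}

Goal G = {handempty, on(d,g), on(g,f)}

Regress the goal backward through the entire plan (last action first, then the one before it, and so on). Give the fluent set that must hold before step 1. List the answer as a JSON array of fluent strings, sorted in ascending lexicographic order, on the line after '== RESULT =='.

Regress step by step:
  through step 3 (stack(a,d)): drop {handempty}, keep {on(d,g), on(g,f)}, require {clear(d), holding(a)}
    → {clear(d), holding(a), on(d,g), on(g,f)}
  through step 2 (pickup(a)): drop {holding(a)}, keep {clear(d), on(d,g), on(g,f)}, require {clear(a), handempty, ontable(a)}
    → {clear(a), clear(d), handempty, on(d,g), on(g,f), ontable(a)}
  through step 1 (putdown(a)): drop {clear(a), handempty, ontable(a)}, keep {clear(d), on(d,g), on(g,f)}, require {holding(a)}
    → {clear(d), holding(a), on(d,g), on(g,f)}

== RESULT ==
["clear(d)", "holding(a)", "on(d,g)", "on(g,f)"]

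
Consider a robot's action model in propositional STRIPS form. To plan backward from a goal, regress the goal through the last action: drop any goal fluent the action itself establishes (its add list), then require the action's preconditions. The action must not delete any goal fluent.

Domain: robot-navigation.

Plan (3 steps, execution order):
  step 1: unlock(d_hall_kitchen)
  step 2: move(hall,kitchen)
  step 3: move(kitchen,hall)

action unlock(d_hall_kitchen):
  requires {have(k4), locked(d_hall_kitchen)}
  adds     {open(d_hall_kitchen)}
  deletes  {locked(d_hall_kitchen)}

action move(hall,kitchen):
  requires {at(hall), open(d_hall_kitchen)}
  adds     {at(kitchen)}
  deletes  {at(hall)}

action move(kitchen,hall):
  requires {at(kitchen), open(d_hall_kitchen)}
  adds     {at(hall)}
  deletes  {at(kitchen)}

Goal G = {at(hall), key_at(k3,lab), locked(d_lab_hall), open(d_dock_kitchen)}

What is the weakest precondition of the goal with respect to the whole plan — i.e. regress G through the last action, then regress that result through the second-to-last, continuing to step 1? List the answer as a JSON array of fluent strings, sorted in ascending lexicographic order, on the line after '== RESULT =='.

Regress step by step:
  through step 3 (move(kitchen,hall)): drop {at(hall)}, keep {key_at(k3,lab), locked(d_lab_hall), open(d_dock_kitchen)}, require {at(kitchen), open(d_hall_kitchen)}
    → {at(kitchen), key_at(k3,lab), locked(d_lab_hall), open(d_dock_kitchen), open(d_hall_kitchen)}
  through step 2 (move(hall,kitchen)): drop {at(kitchen)}, keep {key_at(k3,lab), locked(d_lab_hall), open(d_dock_kitchen), open(d_hall_kitchen)}, require {at(hall), open(d_hall_kitchen)}
    → {at(hall), key_at(k3,lab), locked(d_lab_hall), open(d_dock_kitchen), open(d_hall_kitchen)}
  through step 1 (unlock(d_hall_kitchen)): drop {open(d_hall_kitchen)}, keep {at(hall), key_at(k3,lab), locked(d_lab_hall), open(d_dock_kitchen)}, require {have(k4), locked(d_hall_kitchen)}
    → {at(hall), have(k4), key_at(k3,lab), locked(d_hall_kitchen), locked(d_lab_hall), open(d_dock_kitchen)}

== RESULT ==
["at(hall)", "have(k4)", "key_at(k3,lab)", "locked(d_hall_kitchen)", "locked(d_lab_hall)", "open(d_dock_kitchen)"]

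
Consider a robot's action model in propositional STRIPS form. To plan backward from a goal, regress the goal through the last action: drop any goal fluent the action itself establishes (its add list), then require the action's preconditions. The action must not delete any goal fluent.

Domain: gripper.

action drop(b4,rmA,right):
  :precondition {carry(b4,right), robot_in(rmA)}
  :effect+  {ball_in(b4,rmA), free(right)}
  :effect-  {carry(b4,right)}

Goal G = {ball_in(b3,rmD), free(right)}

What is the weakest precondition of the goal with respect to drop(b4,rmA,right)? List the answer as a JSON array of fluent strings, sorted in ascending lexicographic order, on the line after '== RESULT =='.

Regress:
  G ∩ del = {}  (empty — regression defined)
  G \ add = {ball_in(b3,rmD), free(right)} \ {ball_in(b4,rmA), free(right)} = {ball_in(b3,rmD)}
  ∪ pre   = {ball_in(b3,rmD)} ∪ {carry(b4,right), robot_in(rmA)}
          = {ball_in(b3,rmD), carry(b4,right), robot_in(rmA)}

== RESULT ==
["ball_in(b3,rmD)", "carry(b4,right)", "robot_in(rmA)"]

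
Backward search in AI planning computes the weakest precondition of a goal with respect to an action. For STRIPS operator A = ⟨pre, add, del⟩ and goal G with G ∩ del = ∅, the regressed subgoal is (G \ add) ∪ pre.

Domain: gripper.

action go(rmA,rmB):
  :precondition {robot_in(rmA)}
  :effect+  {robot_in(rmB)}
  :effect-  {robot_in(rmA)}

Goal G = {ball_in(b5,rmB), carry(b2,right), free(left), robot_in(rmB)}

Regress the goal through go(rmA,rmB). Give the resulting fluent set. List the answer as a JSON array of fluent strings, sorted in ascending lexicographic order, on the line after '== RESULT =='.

Regress:
  G ∩ del = {}  (empty — regression defined)
  G \ add = {ball_in(b5,rmB), carry(b2,right), free(left), robot_in(rmB)} \ {robot_in(rmB)} = {ball_in(b5,rmB), carry(b2,right), free(left)}
  ∪ pre   = {ball_in(b5,rmB), carry(b2,right), free(left)} ∪ {robot_in(rmA)}
          = {ball_in(b5,rmB), carry(b2,right), free(left), robot_in(rmA)}

== RESULT ==
["ball_in(b5,rmB)", "carry(b2,right)", "free(left)", "robot_in(rmA)"]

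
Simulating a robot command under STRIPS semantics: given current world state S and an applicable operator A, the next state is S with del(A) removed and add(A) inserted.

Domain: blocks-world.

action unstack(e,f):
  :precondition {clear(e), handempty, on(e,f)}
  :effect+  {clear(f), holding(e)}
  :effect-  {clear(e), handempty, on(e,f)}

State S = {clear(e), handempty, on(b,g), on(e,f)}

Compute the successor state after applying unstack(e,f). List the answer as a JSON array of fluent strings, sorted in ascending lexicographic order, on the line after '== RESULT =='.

Progress:
  pre ⊆ S: {clear(e), handempty, on(e,f)} ⊆ S  — applicable
  S \ del = {on(b,g)}
  ∪ add   = {clear(f), holding(e), on(b,g)}

== RESULT ==
["clear(f)", "holding(e)", "on(b,g)"]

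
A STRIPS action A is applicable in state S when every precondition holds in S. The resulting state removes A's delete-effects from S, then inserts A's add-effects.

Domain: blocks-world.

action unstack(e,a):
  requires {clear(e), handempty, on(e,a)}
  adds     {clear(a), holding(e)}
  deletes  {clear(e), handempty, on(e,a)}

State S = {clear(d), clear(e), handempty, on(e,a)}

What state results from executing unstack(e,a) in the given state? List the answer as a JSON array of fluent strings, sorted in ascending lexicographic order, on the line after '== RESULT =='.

Progress:
  pre ⊆ S: {clear(e), handempty, on(e,a)} ⊆ S  — applicable
  S \ del = {clear(d)}
  ∪ add   = {clear(a), clear(d), holding(e)}

== RESULT ==
["clear(a)", "clear(d)", "holding(e)"]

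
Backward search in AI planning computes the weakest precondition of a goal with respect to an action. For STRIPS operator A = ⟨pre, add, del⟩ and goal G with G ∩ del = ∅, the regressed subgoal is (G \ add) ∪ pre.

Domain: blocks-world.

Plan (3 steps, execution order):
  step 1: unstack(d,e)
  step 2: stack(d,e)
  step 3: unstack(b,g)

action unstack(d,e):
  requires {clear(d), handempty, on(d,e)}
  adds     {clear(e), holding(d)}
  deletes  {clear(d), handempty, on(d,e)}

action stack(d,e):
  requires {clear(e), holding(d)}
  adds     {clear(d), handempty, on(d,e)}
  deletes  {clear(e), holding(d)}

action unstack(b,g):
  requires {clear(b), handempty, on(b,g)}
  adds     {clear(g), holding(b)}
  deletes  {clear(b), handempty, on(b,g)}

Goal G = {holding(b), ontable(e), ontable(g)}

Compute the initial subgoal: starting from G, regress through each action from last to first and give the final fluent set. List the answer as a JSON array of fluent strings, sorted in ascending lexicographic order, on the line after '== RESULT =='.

Work backward from the goal:
  through step 3 (unstack(b,g)): drop {holding(b)}, keep {ontable(e), ontable(g)}, require {clear(b), handempty, on(b,g)}
    → {clear(b), handempty, on(b,g), ontable(e), ontable(g)}
  through step 2 (stack(d,e)): drop {handempty}, keep {clear(b), on(b,g), ontable(e), ontable(g)}, require {clear(e), holding(d)}
    → {clear(b), clear(e), holding(d), on(b,g), ontable(e), ontable(g)}
  through step 1 (unstack(d,e)): drop {clear(e), holding(d)}, keep {clear(b), on(b,g), ontable(e), ontable(g)}, require {clear(d), handempty, on(d,e)}
    → {clear(b), clear(d), handempty, on(b,g), on(d,e), ontable(e), ontable(g)}

== RESULT ==
["clear(b)", "clear(d)", "handempty", "on(b,g)", "on(d,e)", "ontable(e)", "ontable(g)"]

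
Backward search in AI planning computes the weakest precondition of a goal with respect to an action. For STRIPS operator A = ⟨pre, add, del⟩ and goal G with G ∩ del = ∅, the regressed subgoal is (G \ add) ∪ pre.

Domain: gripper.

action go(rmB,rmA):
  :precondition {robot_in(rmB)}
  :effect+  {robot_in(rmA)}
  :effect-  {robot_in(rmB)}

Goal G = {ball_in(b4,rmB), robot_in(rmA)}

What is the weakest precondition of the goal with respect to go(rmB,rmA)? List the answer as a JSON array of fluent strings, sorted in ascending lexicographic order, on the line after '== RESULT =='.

Regress:
  G ∩ del = {}  (empty — regression defined)
  G \ add = {ball_in(b4,rmB), robot_in(rmA)} \ {robot_in(rmA)} = {ball_in(b4,rmB)}
  ∪ pre   = {ball_in(b4,rmB)} ∪ {robot_in(rmB)}
          = {ball_in(b4,rmB), robot_in(rmB)}

== RESULT ==
["ball_in(b4,rmB)", "robot_in(rmB)"]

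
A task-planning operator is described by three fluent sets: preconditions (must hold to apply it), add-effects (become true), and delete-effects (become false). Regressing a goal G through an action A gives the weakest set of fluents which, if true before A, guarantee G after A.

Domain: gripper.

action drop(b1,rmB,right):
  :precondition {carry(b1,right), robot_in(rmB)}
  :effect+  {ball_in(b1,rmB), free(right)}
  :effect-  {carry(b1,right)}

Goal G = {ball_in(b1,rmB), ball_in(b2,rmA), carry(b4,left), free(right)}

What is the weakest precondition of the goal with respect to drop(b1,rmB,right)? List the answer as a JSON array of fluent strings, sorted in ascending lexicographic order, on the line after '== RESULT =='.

Regress:
  G ∩ del = {}  (empty — regression defined)
  G \ add = {ball_in(b1,rmB), ball_in(b2,rmA), carry(b4,left), free(right)} \ {ball_in(b1,rmB), free(right)} = {ball_in(b2,rmA), carry(b4,left)}
  ∪ pre   = {ball_in(b2,rmA), carry(b4,left)} ∪ {carry(b1,right), robot_in(rmB)}
          = {ball_in(b2,rmA), carry(b1,right), carry(b4,left), robot_in(rmB)}

== RESULT ==
["ball_in(b2,rmA)", "carry(b1,right)", "carry(b4,left)", "robot_in(rmB)"]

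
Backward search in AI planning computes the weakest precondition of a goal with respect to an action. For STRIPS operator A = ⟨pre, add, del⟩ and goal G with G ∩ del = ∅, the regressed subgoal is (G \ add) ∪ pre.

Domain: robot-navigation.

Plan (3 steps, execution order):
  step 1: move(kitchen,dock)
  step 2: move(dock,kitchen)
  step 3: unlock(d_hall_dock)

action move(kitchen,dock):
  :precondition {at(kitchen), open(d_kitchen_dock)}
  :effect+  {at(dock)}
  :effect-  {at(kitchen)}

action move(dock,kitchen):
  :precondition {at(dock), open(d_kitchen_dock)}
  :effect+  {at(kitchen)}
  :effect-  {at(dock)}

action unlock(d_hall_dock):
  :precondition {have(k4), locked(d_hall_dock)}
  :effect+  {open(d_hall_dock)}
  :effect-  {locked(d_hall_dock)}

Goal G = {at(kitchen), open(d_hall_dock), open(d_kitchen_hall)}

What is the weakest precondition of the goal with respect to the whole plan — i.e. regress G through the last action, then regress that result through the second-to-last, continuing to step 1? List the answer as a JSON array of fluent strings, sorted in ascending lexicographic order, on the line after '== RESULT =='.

Work backward from the goal:
  through step 3 (unlock(d_hall_dock)): drop {open(d_hall_dock)}, keep {at(kitchen), open(d_kitchen_hall)}, require {have(k4), locked(d_hall_dock)}
    → {at(kitchen), have(k4), locked(d_hall_dock), open(d_kitchen_hall)}
  through step 2 (move(dock,kitchen)): drop {at(kitchen)}, keep {have(k4), locked(d_hall_dock), open(d_kitchen_hall)}, require {at(dock), open(d_kitchen_dock)}
    → {at(dock), have(k4), locked(d_hall_dock), open(d_kitchen_dock), open(d_kitchen_hall)}
  through step 1 (move(kitchen,dock)): drop {at(dock)}, keep {have(k4), locked(d_hall_dock), open(d_kitchen_dock), open(d_kitchen_hall)}, require {at(kitchen), open(d_kitchen_dock)}
    → {at(kitchen), have(k4), locked(d_hall_dock), open(d_kitchen_dock), open(d_kitchen_hall)}

== RESULT ==
["at(kitchen)", "have(k4)", "locked(d_hall_dock)", "open(d_kitchen_dock)", "open(d_kitchen_hall)"]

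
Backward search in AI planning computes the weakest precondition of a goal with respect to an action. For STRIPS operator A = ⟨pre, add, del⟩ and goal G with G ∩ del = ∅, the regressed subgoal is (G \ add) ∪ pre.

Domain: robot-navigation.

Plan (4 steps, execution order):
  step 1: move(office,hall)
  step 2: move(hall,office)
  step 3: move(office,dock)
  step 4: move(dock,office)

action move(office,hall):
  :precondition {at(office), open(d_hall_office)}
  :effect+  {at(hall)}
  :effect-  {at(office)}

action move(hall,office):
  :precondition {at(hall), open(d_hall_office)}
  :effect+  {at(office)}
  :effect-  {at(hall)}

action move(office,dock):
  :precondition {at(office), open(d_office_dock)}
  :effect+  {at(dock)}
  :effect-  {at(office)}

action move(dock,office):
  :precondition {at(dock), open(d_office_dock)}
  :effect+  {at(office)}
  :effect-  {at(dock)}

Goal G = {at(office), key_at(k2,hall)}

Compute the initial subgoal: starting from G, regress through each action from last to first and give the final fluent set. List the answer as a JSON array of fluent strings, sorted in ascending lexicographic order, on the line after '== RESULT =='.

Regress step by step:
  through step 4 (move(dock,office)): drop {at(office)}, keep {key_at(k2,hall)}, require {at(dock), open(d_office_dock)}
    → {at(dock), key_at(k2,hall), open(d_office_dock)}
  through step 3 (move(office,dock)): drop {at(dock)}, keep {key_at(k2,hall), open(d_office_dock)}, require {at(office), open(d_office_dock)}
    → {at(office), key_at(k2,hall), open(d_office_dock)}
  through step 2 (move(hall,office)): drop {at(office)}, keep {key_at(k2,hall), open(d_office_dock)}, require {at(hall), open(d_hall_office)}
    → {at(hall), key_at(k2,hall), open(d_hall_office), open(d_office_dock)}
  through step 1 (move(office,hall)): drop {at(hall)}, keep {key_at(k2,hall), open(d_hall_office), open(d_office_dock)}, require {at(office), open(d_hall_office)}
    → {at(office), key_at(k2,hall), open(d_hall_office), open(d_office_dock)}

== RESULT ==
["at(office)", "key_at(k2,hall)", "open(d_hall_office)", "open(d_office_dock)"]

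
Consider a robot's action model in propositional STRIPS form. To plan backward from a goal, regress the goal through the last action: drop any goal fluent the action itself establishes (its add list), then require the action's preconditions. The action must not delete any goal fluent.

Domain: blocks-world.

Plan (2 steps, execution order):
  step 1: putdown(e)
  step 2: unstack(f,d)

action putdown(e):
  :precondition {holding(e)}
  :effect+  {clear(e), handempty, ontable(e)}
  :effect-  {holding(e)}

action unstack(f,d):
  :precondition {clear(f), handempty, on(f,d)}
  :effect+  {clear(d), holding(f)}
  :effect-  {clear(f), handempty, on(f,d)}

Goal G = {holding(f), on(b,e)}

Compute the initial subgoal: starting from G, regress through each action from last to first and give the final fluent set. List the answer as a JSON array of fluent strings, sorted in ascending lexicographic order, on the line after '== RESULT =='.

Regress step by step:
  through step 2 (unstack(f,d)): drop {holding(f)}, keep {on(b,e)}, require {clear(f), handempty, on(f,d)}
    → {clear(f), handempty, on(b,e), on(f,d)}
  through step 1 (putdown(e)): drop {handempty}, keep {clear(f), on(b,e), on(f,d)}, require {holding(e)}
    → {clear(f), holding(e), on(b,e), on(f,d)}

== RESULT ==
["clear(f)", "holding(e)", "on(b,e)", "on(f,d)"]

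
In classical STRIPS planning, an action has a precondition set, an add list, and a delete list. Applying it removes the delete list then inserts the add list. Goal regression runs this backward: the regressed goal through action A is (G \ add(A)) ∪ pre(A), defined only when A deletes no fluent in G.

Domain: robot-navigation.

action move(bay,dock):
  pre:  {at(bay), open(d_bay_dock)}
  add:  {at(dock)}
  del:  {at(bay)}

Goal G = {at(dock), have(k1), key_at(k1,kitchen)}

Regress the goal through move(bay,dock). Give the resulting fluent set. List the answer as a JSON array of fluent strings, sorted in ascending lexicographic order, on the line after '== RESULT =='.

Regress:
  G ∩ del = {}  (empty — regression defined)
  G \ add = {at(dock), have(k1), key_at(k1,kitchen)} \ {at(dock)} = {have(k1), key_at(k1,kitchen)}
  ∪ pre   = {have(k1), key_at(k1,kitchen)} ∪ {at(bay), open(d_bay_dock)}
          = {at(bay), have(k1), key_at(k1,kitchen), open(d_bay_dock)}

== RESULT ==
["at(bay)", "have(k1)", "key_at(k1,kitchen)", "open(d_bay_dock)"]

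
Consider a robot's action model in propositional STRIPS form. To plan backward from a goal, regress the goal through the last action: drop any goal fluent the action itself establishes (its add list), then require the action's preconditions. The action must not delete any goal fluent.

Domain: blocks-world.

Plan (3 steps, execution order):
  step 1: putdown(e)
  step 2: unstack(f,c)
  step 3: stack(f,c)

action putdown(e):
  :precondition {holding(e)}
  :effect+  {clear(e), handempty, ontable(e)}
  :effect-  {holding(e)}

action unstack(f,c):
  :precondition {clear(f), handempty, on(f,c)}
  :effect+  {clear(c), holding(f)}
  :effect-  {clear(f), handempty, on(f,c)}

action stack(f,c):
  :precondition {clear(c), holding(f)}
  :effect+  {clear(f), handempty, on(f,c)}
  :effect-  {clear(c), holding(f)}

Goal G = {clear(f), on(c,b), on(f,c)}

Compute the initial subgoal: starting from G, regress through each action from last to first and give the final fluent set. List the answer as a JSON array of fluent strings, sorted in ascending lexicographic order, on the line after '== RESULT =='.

Work backward from the goal:
  through step 3 (stack(f,c)): drop {clear(f), on(f,c)}, keep {on(c,b)}, require {clear(c), holding(f)}
    → {clear(c), holding(f), on(c,b)}
  through step 2 (unstack(f,c)): drop {clear(c), holding(f)}, keep {on(c,b)}, require {clear(f), handempty, on(f,c)}
    → {clear(f), handempty, on(c,b), on(f,c)}
  through step 1 (putdown(e)): drop {handempty}, keep {clear(f), on(c,b), on(f,c)}, require {holding(e)}
    → {clear(f), holding(e), on(c,b), on(f,c)}

== RESULT ==
["clear(f)", "holding(e)", "on(c,b)", "on(f,c)"]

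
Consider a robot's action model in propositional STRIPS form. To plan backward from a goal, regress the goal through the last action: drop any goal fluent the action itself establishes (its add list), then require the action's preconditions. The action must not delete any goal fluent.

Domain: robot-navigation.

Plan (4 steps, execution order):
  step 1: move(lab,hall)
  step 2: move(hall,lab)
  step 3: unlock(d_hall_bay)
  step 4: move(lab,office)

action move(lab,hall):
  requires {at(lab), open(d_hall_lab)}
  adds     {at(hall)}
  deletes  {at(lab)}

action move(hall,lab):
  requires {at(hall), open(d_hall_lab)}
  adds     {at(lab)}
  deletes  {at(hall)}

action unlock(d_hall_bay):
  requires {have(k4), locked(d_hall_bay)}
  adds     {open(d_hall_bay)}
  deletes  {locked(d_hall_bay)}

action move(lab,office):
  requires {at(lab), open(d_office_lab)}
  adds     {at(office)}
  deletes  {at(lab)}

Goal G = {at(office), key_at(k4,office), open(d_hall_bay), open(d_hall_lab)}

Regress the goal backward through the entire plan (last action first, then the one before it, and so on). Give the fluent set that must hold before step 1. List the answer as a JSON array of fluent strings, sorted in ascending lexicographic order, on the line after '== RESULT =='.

Work backward from the goal:
  through step 4 (move(lab,office)): drop {at(office)}, keep {key_at(k4,office), open(d_hall_bay), open(d_hall_lab)}, require {at(lab), open(d_office_lab)}
    → {at(lab), key_at(k4,office), open(d_hall_bay), open(d_hall_lab), open(d_office_lab)}
  through step 3 (unlock(d_hall_bay)): drop {open(d_hall_bay)}, keep {at(lab), key_at(k4,office), open(d_hall_lab), open(d_office_lab)}, require {have(k4), locked(d_hall_bay)}
    → {at(lab), have(k4), key_at(k4,office), locked(d_hall_bay), open(d_hall_lab), open(d_office_lab)}
  through step 2 (move(hall,lab)): drop {at(lab)}, keep {have(k4), key_at(k4,office), locked(d_hall_bay), open(d_hall_lab), open(d_office_lab)}, require {at(hall), open(d_hall_lab)}
    → {at(hall), have(k4), key_at(k4,office), locked(d_hall_bay), open(d_hall_lab), open(d_office_lab)}
  through step 1 (move(lab,hall)): drop {at(hall)}, keep {have(k4), key_at(k4,office), locked(d_hall_bay), open(d_hall_lab), open(d_office_lab)}, require {at(lab), open(d_hall_lab)}
    → {at(lab), have(k4), key_at(k4,office), locked(d_hall_bay), open(d_hall_lab), open(d_office_lab)}

== RESULT ==
["at(lab)", "have(k4)", "key_at(k4,office)", "locked(d_hall_bay)", "open(d_hall_lab)", "open(d_office_lab)"]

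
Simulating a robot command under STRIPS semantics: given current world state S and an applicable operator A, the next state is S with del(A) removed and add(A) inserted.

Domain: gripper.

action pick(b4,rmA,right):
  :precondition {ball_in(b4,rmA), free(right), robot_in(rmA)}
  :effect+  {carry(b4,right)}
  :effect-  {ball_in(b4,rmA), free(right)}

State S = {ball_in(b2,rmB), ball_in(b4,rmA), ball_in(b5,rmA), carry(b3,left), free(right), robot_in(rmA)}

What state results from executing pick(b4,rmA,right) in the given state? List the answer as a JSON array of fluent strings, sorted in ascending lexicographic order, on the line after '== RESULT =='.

Progress:
  pre ⊆ S: {ball_in(b4,rmA), free(right), robot_in(rmA)} ⊆ S  — applicable
  S \ del = {ball_in(b2,rmB), ball_in(b5,rmA), carry(b3,left), robot_in(rmA)}
  ∪ add   = {ball_in(b2,rmB), ball_in(b5,rmA), carry(b3,left), carry(b4,right), robot_in(rmA)}

== RESULT ==
["ball_in(b2,rmB)", "ball_in(b5,rmA)", "carry(b3,left)", "carry(b4,right)", "robot_in(rmA)"]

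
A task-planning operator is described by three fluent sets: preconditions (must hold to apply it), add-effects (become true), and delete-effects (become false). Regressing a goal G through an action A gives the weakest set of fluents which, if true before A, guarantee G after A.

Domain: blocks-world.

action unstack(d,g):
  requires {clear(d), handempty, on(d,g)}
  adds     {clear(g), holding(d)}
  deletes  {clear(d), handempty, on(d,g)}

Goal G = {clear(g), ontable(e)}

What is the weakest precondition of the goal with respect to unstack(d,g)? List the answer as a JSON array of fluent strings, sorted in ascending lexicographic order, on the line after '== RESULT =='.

Regress:
  G ∩ del = {}  (empty — regression defined)
  G \ add = {clear(g), ontable(e)} \ {clear(g), holding(d)} = {ontable(e)}
  ∪ pre   = {ontable(e)} ∪ {clear(d), handempty, on(d,g)}
          = {clear(d), handempty, on(d,g), ontable(e)}

== RESULT ==
["clear(d)", "handempty", "on(d,g)", "ontable(e)"]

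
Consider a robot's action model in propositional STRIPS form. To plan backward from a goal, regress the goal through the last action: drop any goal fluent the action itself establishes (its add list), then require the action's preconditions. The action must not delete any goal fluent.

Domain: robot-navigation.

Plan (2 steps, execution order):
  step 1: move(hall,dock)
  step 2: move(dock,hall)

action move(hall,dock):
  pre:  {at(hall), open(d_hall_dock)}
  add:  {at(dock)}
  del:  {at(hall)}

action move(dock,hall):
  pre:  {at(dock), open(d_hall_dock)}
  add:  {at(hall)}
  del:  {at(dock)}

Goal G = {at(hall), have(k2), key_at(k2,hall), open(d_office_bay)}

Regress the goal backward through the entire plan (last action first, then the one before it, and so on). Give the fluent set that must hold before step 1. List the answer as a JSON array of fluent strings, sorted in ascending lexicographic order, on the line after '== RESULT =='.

Work backward from the goal:
  through step 2 (move(dock,hall)): drop {at(hall)}, keep {have(k2), key_at(k2,hall), open(d_office_bay)}, require {at(dock), open(d_hall_dock)}
    → {at(dock), have(k2), key_at(k2,hall), open(d_hall_dock), open(d_office_bay)}
  through step 1 (move(hall,dock)): drop {at(dock)}, keep {have(k2), key_at(k2,hall), open(d_hall_dock), open(d_office_bay)}, require {at(hall), open(d_hall_dock)}
    → {at(hall), have(k2), key_at(k2,hall), open(d_hall_dock), open(d_office_bay)}

== RESULT ==
["at(hall)", "have(k2)", "key_at(k2,hall)", "open(d_hall_dock)", "open(d_office_bay)"]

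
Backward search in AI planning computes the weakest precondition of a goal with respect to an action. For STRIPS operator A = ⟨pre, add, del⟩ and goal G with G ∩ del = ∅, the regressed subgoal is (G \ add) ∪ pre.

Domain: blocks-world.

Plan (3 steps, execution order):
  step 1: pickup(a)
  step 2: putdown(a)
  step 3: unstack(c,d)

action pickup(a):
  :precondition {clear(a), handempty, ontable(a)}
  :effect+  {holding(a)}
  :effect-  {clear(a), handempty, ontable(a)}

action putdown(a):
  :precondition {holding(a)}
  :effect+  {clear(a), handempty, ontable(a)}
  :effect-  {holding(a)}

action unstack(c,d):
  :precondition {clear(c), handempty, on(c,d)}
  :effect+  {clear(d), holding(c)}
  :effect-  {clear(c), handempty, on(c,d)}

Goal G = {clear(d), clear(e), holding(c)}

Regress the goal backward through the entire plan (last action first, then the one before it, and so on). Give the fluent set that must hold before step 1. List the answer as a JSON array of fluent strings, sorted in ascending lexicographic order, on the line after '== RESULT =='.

Work backward from the goal:
  through step 3 (unstack(c,d)): drop {clear(d), holding(c)}, keep {clear(e)}, require {clear(c), handempty, on(c,d)}
    → {clear(c), clear(e), handempty, on(c,d)}
  through step 2 (putdown(a)): drop {handempty}, keep {clear(c), clear(e), on(c,d)}, require {holding(a)}
    → {clear(c), clear(e), holding(a), on(c,d)}
  through step 1 (pickup(a)): drop {holding(a)}, keep {clear(c), clear(e), on(c,d)}, require {clear(a), handempty, ontable(a)}
    → {clear(a), clear(c), clear(e), handempty, on(c,d), ontable(a)}

== RESULT ==
["clear(a)", "clear(c)", "clear(e)", "handempty", "on(c,d)", "ontable(a)"]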